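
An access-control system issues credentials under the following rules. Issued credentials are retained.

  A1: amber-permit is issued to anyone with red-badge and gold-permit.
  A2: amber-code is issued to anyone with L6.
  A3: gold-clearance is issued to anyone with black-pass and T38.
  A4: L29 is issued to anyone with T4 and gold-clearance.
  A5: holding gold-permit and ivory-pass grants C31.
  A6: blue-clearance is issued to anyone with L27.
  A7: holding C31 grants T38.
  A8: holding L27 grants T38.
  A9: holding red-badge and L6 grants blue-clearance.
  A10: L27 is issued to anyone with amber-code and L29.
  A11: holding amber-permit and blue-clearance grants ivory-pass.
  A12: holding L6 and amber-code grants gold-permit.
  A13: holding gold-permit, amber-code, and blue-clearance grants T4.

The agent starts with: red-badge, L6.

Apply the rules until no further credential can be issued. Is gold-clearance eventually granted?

gold-clearance would need black-pass and T38 (A3), but black-pass is never granted.

No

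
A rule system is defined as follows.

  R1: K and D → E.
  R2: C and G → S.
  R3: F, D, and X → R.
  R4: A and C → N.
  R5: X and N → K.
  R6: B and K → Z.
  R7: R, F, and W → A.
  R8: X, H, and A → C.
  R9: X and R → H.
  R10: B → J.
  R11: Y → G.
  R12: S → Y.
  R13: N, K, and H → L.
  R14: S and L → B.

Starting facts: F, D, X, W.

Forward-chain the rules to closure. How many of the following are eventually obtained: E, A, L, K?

4

F, D, and X hold, so R follows (R3).
R, F, and W hold, so A follows (R7).
From X and R, R9 gives H.
From X, H, and A, R8 gives C.
A and C hold, so N follows (R4).
From X and N, R5 gives K.
N, K, and H hold, so L follows (R13).
K and D hold, so E follows (R1).
E: reached.
A: reached.
L: reached.
K: reached.
All 4 are reached.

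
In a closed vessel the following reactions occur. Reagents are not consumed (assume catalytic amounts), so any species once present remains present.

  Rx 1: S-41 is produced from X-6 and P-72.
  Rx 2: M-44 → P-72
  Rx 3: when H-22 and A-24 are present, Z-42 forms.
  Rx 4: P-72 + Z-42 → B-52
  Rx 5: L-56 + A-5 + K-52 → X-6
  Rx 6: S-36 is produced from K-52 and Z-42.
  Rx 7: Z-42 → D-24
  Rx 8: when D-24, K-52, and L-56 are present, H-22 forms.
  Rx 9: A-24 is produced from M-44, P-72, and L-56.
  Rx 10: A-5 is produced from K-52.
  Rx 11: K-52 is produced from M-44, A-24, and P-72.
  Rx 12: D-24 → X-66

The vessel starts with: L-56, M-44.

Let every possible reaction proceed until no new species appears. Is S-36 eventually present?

S-36 would need K-52 and Z-42 (Rx 6), but Z-42 never forms.

No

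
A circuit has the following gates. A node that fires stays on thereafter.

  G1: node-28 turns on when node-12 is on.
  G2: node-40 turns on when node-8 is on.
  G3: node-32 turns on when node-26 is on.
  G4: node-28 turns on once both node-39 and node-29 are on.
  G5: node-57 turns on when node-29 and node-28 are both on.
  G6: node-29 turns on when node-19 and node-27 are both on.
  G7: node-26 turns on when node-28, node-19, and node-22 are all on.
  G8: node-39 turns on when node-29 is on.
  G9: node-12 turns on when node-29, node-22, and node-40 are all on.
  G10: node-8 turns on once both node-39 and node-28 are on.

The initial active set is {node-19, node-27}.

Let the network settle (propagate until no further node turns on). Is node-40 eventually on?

G6: node-19 and node-27 on → node-29 on.
G8: node-29 on → node-39 on.
G4: node-39 and node-29 on → node-28 on.
node-39 and node-28 are on, so node-8 turns on (G10).
G2: node-8 on → node-40 on.

Yes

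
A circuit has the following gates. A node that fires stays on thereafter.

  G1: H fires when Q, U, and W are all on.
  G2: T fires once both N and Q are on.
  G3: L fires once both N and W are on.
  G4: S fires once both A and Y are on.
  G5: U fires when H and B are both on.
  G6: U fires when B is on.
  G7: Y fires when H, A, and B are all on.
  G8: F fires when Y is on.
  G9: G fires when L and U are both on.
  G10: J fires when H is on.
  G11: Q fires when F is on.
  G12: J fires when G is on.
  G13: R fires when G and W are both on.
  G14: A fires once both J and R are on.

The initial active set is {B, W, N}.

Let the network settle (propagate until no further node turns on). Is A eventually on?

G3: N and W on → L on.
B is on, so U fires (G6).
L and U are on, so G fires (G9).
G13: G and W on → R on.
G12: G on → J on.
J and R are on, so A fires (G14).

Yes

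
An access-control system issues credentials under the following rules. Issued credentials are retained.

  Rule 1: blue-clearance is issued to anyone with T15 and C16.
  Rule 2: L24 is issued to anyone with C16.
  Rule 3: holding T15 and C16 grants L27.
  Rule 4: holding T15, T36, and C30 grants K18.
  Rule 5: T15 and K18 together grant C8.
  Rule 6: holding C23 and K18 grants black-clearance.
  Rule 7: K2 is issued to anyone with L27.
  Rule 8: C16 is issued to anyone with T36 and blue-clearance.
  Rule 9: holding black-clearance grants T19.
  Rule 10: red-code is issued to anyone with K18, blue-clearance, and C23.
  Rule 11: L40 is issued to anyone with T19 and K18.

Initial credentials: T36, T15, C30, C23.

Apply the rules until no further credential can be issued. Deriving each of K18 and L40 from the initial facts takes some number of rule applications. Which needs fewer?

K18

K18: Holding T15, T36, and C30 grants K18 (Rule 4). [1 rule application]
L40: Holding T15, T36, and C30 grants K18 (Rule 4). Holding C23 and K18 grants black-clearance (Rule 6). Holding black-clearance grants T19 (Rule 9). Holding T19 and K18 grants L40 (Rule 11). [4 rule applications]
K18 needs fewer.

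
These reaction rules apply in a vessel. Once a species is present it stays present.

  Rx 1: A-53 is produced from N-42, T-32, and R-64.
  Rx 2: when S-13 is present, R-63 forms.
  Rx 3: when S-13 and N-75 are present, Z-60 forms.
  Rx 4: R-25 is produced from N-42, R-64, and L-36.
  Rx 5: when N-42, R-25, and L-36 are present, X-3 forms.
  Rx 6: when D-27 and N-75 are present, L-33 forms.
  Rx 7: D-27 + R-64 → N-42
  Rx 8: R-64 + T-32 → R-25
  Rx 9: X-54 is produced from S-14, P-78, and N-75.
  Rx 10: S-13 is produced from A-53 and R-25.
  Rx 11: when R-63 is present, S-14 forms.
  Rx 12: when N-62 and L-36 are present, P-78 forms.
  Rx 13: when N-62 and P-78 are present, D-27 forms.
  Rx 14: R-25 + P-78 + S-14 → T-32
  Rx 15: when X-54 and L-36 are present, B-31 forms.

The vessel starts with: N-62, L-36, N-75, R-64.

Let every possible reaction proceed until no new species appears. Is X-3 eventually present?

Yes

N-62 and L-36 present → P-78 forms (Rx 12).
N-62 and P-78 present → D-27 forms (Rx 13).
D-27 and R-64 present → N-42 forms (Rx 7).
N-42, R-64, and L-36 present → R-25 forms (Rx 4).
N-42, R-25, and L-36 present → X-3 forms (Rx 5).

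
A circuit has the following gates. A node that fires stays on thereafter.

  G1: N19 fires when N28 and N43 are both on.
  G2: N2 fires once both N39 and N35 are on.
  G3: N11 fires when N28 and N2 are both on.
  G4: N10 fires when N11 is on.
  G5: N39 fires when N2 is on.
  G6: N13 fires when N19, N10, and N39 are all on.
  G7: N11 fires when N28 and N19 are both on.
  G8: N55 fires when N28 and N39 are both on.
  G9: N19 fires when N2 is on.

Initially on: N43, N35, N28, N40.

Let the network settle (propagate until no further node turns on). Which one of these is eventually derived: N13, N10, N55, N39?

N10

N28 and N43 are on, so N19 fires (G1).
N28 and N19 are on, so N11 fires (G7).
N11 is on, so N10 fires (G4).
N13 would need N19, N10, and N39 (G6), but N39 never turns on. N39 would need N2 (G5), but N2 never turns on. N55 would need N28 and N39 (G8), but N39 never turns on.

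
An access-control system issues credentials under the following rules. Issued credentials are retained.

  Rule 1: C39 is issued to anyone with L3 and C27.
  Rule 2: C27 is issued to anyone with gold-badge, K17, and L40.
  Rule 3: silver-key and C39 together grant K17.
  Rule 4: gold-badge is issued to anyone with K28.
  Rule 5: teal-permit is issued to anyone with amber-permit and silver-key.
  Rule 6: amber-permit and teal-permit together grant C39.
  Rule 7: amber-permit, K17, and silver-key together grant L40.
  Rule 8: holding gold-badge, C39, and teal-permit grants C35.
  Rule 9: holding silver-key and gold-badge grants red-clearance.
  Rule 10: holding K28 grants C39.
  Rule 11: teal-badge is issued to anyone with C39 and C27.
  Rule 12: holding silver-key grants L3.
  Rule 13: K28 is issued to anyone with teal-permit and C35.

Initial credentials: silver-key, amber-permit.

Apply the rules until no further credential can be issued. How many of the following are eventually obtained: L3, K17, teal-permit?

3

Holding silver-key grants L3 (Rule 12).
Holding amber-permit and silver-key grants teal-permit (Rule 5).
Holding amber-permit and teal-permit grants C39 (Rule 6).
Holding silver-key and C39 grants K17 (Rule 3).
L3: reached.
K17: reached.
teal-permit: reached.
All 3 are reached.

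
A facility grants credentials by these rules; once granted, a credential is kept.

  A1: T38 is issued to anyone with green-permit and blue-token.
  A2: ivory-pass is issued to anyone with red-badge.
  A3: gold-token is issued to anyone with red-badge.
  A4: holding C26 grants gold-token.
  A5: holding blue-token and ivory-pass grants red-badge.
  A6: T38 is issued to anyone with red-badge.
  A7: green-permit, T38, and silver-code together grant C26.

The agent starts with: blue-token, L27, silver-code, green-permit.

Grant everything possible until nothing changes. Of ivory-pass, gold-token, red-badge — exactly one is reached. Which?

Holding green-permit and blue-token grants T38 (A1).
Holding green-permit, T38, and silver-code grants C26 (A7).
Holding C26 grants gold-token (A4).
ivory-pass would need red-badge (A2), but red-badge is never granted. red-badge would need blue-token and ivory-pass (A5), but ivory-pass is never granted.

gold-token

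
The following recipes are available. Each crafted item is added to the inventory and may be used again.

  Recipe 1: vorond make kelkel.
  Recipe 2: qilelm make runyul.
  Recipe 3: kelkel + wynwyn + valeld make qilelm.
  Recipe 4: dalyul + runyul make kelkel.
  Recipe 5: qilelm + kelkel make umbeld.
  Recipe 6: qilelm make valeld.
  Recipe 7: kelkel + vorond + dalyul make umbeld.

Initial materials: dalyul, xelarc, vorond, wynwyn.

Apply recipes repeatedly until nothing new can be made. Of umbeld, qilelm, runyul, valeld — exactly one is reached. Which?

umbeld

vorond → kelkel (Recipe 1).
Using Recipe 7, kelkel, vorond, and dalyul make umbeld.
qilelm would need kelkel, wynwyn, and valeld (Recipe 3), but valeld is never obtained. valeld would need qilelm (Recipe 6), but qilelm is never obtained. runyul would need qilelm (Recipe 2), but qilelm is never obtained.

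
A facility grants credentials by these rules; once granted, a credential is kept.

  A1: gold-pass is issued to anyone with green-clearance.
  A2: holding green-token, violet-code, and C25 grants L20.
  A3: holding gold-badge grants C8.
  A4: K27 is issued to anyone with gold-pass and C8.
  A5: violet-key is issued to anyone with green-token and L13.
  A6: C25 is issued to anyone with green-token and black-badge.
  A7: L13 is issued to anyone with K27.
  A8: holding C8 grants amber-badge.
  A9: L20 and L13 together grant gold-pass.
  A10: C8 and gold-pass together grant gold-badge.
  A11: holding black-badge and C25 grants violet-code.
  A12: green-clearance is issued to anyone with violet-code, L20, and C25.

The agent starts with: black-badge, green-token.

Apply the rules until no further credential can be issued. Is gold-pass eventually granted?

Holding green-token and black-badge grants C25 (A6).
Holding black-badge and C25 grants violet-code (A11).
Holding green-token, violet-code, and C25 grants L20 (A2).
Holding violet-code, L20, and C25 grants green-clearance (A12).
Holding green-clearance grants gold-pass (A1).

Yes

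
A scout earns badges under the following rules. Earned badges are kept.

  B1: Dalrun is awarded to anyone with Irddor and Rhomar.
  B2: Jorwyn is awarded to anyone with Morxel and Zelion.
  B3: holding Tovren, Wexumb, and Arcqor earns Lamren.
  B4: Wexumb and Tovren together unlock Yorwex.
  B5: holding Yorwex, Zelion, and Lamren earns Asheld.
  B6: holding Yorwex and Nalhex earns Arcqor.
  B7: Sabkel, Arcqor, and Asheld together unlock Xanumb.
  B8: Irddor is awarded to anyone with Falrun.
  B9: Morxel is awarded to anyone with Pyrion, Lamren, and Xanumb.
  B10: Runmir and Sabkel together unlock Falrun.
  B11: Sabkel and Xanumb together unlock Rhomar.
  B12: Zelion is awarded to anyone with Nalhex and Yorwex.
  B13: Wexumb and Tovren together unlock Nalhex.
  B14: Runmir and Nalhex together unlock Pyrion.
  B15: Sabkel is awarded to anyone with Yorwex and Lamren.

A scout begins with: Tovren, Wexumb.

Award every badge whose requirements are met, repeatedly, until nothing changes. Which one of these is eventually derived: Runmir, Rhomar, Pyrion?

With Wexumb and Tovren, Nalhex is earned (B13).
With Wexumb and Tovren, Yorwex is earned (B4).
With Nalhex and Yorwex, Zelion is earned (B12).
With Yorwex and Nalhex, Arcqor is earned (B6).
With Tovren, Wexumb, and Arcqor, Lamren is earned (B3).
With Yorwex, Zelion, and Lamren, Asheld is earned (B5).
With Yorwex and Lamren, Sabkel is earned (B15).
With Sabkel, Arcqor, and Asheld, Xanumb is earned (B7).
With Sabkel and Xanumb, Rhomar is earned (B11).
No rule produces Runmir, and it is not given. Pyrion would need Runmir and Nalhex (B14), but Runmir is never earned.

Rhomar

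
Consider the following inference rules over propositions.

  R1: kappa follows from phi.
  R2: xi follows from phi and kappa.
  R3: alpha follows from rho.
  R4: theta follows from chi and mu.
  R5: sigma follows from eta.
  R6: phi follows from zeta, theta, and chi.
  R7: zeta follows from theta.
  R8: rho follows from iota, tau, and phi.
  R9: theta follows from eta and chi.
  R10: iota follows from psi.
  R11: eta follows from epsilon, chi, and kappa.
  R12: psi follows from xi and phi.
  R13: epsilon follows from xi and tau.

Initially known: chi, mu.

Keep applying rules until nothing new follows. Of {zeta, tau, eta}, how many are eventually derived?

chi and mu hold, so theta follows (R4).
From theta, R7 gives zeta.
zeta: reached.
No rule produces tau, and it is not given.
eta would need epsilon, chi, and kappa (R11), but epsilon is never established.
Reached: zeta — 1 of the 3.

1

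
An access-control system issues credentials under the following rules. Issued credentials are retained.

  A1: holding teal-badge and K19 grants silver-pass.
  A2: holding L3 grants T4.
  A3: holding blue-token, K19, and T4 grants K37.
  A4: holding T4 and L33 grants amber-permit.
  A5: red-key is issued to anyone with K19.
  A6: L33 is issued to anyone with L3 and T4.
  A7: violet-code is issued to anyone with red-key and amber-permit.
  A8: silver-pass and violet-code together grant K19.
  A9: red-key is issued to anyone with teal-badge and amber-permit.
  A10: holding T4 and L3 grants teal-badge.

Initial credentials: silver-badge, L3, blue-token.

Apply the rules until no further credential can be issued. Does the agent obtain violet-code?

Yes

Holding L3 grants T4 (A2).
Holding T4 and L3 grants teal-badge (A10).
Holding L3 and T4 grants L33 (A6).
Holding T4 and L33 grants amber-permit (A4).
Holding teal-badge and amber-permit grants red-key (A9).
Holding red-key and amber-permit grants violet-code (A7).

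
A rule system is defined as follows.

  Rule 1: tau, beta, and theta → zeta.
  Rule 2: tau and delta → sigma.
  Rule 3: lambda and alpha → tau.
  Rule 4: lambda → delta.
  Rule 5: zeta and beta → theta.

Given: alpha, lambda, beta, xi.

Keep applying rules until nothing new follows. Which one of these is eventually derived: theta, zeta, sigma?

lambda and alpha hold, so tau follows (Rule 3).
From lambda, Rule 4 gives delta.
From tau and delta, Rule 2 gives sigma.
theta would need zeta and beta (Rule 5), but zeta is never established. zeta would need tau, beta, and theta (Rule 1), but theta is never established.

sigma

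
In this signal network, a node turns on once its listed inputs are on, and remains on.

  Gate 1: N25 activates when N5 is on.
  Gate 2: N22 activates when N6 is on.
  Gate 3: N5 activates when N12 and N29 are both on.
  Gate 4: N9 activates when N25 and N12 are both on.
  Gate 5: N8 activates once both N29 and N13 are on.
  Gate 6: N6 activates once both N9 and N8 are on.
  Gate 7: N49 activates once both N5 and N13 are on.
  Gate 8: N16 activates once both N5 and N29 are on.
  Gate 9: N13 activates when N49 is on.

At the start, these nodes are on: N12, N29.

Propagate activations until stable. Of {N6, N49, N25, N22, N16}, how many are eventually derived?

2

Gate 3: N12 and N29 on → N5 on.
N5 and N29 are on, so N16 activates (Gate 8).
Gate 1: N5 on → N25 on.
N6 would need N9 and N8 (Gate 6), but N8 never turns on.
N49 would need N5 and N13 (Gate 7), but N13 never turns on.
N25: reached.
N22 would need N6 (Gate 2), but N6 never turns on.
N16: reached.
Reached: N25 and N16 — 2 of the 5.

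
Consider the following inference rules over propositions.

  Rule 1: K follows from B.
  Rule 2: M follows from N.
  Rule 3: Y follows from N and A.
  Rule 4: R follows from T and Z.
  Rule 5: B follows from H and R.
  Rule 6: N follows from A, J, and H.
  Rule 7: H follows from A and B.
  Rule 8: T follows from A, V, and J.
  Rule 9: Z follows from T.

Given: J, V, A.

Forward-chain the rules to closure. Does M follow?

No

M would need N (Rule 2), but N is never established.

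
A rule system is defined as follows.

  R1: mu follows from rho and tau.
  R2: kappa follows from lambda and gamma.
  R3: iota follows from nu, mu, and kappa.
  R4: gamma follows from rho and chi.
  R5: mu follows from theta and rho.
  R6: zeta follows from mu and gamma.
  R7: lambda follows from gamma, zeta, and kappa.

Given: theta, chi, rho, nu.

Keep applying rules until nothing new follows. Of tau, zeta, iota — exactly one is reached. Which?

zeta

From theta and rho, R5 gives mu.
From rho and chi, R4 gives gamma.
From mu and gamma, R6 gives zeta.
iota would need nu, mu, and kappa (R3), but kappa is never established. No rule produces tau, and it is not given.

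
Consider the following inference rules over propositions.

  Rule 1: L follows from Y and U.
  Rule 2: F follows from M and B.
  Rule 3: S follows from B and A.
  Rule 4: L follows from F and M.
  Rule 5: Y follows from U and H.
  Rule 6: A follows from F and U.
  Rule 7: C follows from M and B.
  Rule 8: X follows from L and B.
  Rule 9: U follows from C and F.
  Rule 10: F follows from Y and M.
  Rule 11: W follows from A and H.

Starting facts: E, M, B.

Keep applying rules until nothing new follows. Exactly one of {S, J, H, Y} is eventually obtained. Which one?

From M and B, Rule 2 gives F.
From M and B, Rule 7 gives C.
From C and F, Rule 9 gives U.
From F and U, Rule 6 gives A.
From B and A, Rule 3 gives S.
No rule produces H, and it is not given. Y would need U and H (Rule 5), but H is never established. No rule produces J, and it is not given.

S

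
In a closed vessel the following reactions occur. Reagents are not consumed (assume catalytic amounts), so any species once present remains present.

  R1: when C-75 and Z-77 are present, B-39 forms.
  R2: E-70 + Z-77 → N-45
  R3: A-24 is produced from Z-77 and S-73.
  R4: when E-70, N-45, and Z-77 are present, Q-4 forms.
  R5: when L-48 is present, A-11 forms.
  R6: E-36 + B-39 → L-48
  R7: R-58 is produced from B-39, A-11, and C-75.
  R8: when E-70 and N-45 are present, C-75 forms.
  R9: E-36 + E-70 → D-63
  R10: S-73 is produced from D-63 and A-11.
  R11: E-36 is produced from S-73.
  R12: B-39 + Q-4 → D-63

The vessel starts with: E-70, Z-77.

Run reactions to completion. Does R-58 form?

No

R-58 would need B-39, A-11, and C-75 (R7), but A-11 never forms.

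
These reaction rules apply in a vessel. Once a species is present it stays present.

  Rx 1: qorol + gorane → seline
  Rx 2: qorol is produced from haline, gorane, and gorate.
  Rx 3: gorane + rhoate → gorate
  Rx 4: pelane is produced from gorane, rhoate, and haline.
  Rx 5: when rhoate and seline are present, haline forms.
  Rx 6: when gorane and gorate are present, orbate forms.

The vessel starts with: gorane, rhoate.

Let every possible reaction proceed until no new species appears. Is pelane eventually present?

No

pelane would need gorane, rhoate, and haline (Rx 4), but haline never forms.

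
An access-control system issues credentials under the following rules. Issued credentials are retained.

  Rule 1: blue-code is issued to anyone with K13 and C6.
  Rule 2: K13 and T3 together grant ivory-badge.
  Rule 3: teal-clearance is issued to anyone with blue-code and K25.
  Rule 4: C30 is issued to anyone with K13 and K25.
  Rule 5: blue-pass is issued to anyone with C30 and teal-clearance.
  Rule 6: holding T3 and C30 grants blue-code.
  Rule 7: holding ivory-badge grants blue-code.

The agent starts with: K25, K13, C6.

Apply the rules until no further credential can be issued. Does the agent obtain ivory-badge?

No

ivory-badge would need K13 and T3 (Rule 2), but T3 is never granted.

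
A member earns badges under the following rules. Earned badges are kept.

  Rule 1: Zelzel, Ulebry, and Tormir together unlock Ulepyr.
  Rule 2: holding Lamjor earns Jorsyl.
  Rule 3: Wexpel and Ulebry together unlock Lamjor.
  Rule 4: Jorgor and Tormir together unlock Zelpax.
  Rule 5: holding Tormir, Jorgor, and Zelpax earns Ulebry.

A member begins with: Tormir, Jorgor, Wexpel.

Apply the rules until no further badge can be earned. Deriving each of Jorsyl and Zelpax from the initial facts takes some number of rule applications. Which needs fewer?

Zelpax: With Jorgor and Tormir, Zelpax is earned (Rule 4). [1 rule application]
Jorsyl: With Jorgor and Tormir, Zelpax is earned (Rule 4). With Tormir, Jorgor, and Zelpax, Ulebry is earned (Rule 5). With Wexpel and Ulebry, Lamjor is earned (Rule 3). With Lamjor, Jorsyl is earned (Rule 2). [4 rule applications]
Zelpax needs fewer.

Zelpax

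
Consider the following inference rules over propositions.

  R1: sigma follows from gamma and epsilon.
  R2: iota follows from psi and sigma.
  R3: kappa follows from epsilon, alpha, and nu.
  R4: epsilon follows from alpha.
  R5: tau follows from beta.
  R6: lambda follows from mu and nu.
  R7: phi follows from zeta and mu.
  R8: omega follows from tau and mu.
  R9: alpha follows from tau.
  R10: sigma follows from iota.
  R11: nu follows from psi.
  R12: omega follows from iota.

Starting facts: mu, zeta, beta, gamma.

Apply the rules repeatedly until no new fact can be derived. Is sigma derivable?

From beta, R5 gives tau.
tau holds, so alpha follows (R9).
alpha holds, so epsilon follows (R4).
gamma and epsilon hold, so sigma follows (R1).

Yes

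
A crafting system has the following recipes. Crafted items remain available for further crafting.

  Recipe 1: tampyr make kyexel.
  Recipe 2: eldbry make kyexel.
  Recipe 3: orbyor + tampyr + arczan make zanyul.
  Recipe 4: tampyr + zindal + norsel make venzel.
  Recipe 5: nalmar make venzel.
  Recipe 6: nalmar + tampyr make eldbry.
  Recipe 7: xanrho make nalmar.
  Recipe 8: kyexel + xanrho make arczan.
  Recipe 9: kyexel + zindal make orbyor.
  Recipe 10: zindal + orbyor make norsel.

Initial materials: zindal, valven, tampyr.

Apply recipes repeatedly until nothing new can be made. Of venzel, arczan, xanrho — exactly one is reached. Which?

tampyr → kyexel (Recipe 1).
kyexel + zindal → orbyor (Recipe 9).
Using Recipe 10, zindal and orbyor make norsel.
Using Recipe 4, tampyr, zindal, and norsel make venzel.
arczan would need kyexel and xanrho (Recipe 8), but xanrho is never obtained. No rule produces xanrho, and it is not given.

venzel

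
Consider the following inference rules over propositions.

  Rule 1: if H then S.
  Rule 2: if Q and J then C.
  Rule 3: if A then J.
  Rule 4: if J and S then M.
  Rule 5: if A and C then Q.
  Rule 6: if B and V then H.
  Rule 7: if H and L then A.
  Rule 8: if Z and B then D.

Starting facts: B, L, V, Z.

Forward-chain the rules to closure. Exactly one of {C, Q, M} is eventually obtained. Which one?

From B and V, Rule 6 gives H.
H and L hold, so A follows (Rule 7).
H holds, so S follows (Rule 1).
From A, Rule 3 gives J.
From J and S, Rule 4 gives M.
Q would need A and C (Rule 5), but C is never established. C would need Q and J (Rule 2), but Q is never established.

M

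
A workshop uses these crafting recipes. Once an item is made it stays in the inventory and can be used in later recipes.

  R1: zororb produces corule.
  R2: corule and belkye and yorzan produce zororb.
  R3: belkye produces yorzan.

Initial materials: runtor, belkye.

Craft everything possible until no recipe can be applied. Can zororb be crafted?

No

zororb would need corule, belkye, and yorzan (R2), but corule is never obtained.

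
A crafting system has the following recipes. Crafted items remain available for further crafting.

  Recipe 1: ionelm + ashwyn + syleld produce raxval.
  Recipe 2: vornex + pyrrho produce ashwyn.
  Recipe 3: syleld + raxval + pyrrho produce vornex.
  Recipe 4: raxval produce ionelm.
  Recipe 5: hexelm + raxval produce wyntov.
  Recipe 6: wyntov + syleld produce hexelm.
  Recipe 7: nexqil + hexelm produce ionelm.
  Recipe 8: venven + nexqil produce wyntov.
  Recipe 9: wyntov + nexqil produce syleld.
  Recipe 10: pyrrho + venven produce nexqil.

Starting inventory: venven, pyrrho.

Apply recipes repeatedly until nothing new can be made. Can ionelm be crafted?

pyrrho + venven → nexqil (Recipe 10).
Using Recipe 8, venven and nexqil make wyntov.
wyntov + nexqil → syleld (Recipe 9).
Using Recipe 6, wyntov and syleld make hexelm.
Using Recipe 7, nexqil and hexelm make ionelm.

Yes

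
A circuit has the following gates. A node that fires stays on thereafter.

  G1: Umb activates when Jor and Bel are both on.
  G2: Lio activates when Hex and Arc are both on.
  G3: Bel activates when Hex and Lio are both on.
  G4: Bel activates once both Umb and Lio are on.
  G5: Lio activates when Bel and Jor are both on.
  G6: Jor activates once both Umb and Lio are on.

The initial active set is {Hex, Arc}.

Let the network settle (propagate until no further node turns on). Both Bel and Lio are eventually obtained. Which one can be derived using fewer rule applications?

Lio: G2: Hex and Arc on → Lio on. [1 rule application]
Bel: Hex and Arc are on, so Lio activates (G2). Hex and Lio are on, so Bel activates (G3). [2 rule applications]
Lio needs fewer.

Lio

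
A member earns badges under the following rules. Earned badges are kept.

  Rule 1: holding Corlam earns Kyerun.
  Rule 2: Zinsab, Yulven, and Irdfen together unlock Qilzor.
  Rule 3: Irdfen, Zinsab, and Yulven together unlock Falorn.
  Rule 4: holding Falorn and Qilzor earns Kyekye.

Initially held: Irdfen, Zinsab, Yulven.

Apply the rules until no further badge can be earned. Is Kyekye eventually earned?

With Irdfen, Zinsab, and Yulven, Falorn is earned (Rule 3).
With Zinsab, Yulven, and Irdfen, Qilzor is earned (Rule 2).
With Falorn and Qilzor, Kyekye is earned (Rule 4).

Yes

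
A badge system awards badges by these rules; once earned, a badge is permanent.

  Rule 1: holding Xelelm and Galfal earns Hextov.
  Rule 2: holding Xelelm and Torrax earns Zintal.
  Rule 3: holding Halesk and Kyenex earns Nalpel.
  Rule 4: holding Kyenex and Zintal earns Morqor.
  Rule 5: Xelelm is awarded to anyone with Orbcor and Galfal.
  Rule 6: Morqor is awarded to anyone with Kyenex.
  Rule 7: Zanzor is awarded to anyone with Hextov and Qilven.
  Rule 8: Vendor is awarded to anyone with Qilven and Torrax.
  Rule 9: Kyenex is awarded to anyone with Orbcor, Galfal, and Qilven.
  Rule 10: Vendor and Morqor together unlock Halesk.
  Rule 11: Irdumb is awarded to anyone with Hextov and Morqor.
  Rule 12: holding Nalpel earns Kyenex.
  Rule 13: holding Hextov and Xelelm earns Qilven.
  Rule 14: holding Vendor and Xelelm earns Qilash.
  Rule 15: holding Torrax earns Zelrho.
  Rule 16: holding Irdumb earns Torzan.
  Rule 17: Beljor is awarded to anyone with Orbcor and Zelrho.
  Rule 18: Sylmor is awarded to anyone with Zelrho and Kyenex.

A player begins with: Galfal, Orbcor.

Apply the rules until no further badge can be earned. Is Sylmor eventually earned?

Sylmor would need Zelrho and Kyenex (Rule 18), but Zelrho is never earned.

No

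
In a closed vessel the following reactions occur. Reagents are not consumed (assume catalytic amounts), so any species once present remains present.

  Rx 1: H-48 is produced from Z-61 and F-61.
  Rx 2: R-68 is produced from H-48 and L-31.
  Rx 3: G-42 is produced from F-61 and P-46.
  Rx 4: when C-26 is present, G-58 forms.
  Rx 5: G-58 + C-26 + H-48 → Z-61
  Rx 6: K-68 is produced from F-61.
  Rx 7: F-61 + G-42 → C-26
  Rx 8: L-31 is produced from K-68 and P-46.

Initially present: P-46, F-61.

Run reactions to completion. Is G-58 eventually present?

Yes

F-61 and P-46 present → G-42 forms (Rx 3).
F-61 and G-42 present → C-26 forms (Rx 7).
C-26 present → G-58 forms (Rx 4).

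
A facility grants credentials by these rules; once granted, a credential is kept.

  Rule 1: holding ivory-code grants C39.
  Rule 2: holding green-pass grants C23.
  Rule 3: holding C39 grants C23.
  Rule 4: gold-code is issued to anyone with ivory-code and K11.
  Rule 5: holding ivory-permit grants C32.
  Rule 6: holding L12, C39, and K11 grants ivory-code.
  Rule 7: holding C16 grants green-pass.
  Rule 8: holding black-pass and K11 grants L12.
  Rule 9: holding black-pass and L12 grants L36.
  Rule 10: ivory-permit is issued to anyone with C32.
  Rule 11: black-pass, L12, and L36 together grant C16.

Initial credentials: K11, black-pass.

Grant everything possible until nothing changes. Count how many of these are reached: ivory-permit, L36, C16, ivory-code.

2

Holding black-pass and K11 grants L12 (Rule 8).
Holding black-pass and L12 grants L36 (Rule 9).
Holding black-pass, L12, and L36 grants C16 (Rule 11).
ivory-permit would need C32 (Rule 10), but C32 is never granted.
L36: reached.
C16: reached.
ivory-code would need L12, C39, and K11 (Rule 6), but C39 is never granted.
Reached: L36 and C16 — 2 of the 4.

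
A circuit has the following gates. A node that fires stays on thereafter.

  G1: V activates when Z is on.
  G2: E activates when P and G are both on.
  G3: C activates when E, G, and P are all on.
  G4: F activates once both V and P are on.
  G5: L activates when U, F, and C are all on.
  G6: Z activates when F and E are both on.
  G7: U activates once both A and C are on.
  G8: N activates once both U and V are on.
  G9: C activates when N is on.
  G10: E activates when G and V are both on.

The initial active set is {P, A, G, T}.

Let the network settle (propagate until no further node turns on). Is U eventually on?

Yes

P and G are on, so E activates (G2).
G3: E, G, and P on → C on.
G7: A and C on → U on.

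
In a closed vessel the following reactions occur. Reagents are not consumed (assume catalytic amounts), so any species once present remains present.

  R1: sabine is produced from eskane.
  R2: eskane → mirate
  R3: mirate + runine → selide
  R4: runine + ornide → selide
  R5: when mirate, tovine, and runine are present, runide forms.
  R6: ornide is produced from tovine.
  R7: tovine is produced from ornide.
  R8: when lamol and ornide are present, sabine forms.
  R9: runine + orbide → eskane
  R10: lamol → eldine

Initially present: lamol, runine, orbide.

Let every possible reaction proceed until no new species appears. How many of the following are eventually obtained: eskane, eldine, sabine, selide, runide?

4

lamol present → eldine forms (R10).
runine and orbide present → eskane forms (R9).
eskane present → sabine forms (R1).
eskane present → mirate forms (R2).
mirate and runine present → selide forms (R3).
eskane: reached.
eldine: reached.
sabine: reached.
selide: reached.
runide would need mirate, tovine, and runine (R5), but tovine never forms.
Reached: eskane, eldine, sabine, and selide — 4 of the 5.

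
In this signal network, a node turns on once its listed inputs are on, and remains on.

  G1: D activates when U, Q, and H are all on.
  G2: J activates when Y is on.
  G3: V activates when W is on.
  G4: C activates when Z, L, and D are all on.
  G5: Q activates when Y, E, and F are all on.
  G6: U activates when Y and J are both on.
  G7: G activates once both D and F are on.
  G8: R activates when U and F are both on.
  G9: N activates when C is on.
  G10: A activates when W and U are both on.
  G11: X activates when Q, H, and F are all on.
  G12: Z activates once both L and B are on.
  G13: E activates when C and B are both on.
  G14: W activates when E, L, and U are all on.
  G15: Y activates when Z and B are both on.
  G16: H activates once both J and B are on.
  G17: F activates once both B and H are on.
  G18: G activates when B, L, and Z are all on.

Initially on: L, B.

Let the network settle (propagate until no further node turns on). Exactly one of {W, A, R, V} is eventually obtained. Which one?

R

G12: L and B on → Z on.
G15: Z and B on → Y on.
G2: Y on → J on.
Y and J are on, so U activates (G6).
J and B are on, so H activates (G16).
G17: B and H on → F on.
G8: U and F on → R on.
W would need E, L, and U (G14), but E never turns on. A would need W and U (G10), but W never turns on. V would need W (G3), but W never turns on.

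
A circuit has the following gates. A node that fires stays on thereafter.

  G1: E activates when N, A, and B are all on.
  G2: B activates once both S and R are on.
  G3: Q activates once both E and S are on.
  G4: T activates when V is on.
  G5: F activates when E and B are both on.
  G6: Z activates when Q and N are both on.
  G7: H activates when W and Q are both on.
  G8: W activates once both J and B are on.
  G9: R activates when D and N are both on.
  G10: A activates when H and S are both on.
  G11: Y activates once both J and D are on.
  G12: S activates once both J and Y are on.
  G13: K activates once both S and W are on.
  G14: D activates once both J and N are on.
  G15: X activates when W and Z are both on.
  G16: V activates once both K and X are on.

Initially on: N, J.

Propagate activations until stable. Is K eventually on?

Yes

J and N are on, so D activates (G14).
D and N are on, so R activates (G9).
J and D are on, so Y activates (G11).
G12: J and Y on → S on.
G2: S and R on → B on.
G8: J and B on → W on.
G13: S and W on → K on.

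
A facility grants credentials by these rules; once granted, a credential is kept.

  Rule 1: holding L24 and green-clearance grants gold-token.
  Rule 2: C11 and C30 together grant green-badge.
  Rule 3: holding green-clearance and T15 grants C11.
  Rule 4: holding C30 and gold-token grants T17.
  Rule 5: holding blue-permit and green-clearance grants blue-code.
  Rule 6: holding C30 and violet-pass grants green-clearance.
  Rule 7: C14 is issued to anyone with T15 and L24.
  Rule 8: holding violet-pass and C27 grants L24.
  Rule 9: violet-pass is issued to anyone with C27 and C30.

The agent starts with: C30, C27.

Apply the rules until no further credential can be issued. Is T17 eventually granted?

Yes

Holding C27 and C30 grants violet-pass (Rule 9).
Holding violet-pass and C27 grants L24 (Rule 8).
Holding C30 and violet-pass grants green-clearance (Rule 6).
Holding L24 and green-clearance grants gold-token (Rule 1).
Holding C30 and gold-token grants T17 (Rule 4).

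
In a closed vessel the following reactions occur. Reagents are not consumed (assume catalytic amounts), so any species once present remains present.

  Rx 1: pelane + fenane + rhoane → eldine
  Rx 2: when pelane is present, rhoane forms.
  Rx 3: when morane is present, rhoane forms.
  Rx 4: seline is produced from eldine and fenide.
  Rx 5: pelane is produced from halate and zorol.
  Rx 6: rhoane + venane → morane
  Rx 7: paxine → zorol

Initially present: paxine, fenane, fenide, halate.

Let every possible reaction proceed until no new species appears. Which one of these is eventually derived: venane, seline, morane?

paxine present → zorol forms (Rx 7).
halate and zorol present → pelane forms (Rx 5).
pelane present → rhoane forms (Rx 2).
pelane, fenane, and rhoane present → eldine forms (Rx 1).
eldine and fenide present → seline forms (Rx 4).
morane would need rhoane and venane (Rx 6), but venane never forms. No rule produces venane, and it is not given.

seline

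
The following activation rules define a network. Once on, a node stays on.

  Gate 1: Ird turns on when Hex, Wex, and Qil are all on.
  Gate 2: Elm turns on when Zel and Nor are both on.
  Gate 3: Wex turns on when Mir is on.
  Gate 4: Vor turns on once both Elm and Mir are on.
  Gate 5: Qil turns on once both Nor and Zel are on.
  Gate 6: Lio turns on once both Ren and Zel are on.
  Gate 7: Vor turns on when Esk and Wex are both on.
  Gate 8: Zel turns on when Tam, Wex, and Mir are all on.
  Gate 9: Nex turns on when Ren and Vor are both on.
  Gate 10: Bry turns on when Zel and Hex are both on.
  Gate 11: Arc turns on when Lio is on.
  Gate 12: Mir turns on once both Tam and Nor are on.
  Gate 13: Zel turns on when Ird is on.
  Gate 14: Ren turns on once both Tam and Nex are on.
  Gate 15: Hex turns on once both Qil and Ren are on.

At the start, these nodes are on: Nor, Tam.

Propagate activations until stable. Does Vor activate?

Tam and Nor are on, so Mir turns on (Gate 12).
Gate 3: Mir on → Wex on.
Gate 8: Tam, Wex, and Mir on → Zel on.
Zel and Nor are on, so Elm turns on (Gate 2).
Elm and Mir are on, so Vor turns on (Gate 4).

Yes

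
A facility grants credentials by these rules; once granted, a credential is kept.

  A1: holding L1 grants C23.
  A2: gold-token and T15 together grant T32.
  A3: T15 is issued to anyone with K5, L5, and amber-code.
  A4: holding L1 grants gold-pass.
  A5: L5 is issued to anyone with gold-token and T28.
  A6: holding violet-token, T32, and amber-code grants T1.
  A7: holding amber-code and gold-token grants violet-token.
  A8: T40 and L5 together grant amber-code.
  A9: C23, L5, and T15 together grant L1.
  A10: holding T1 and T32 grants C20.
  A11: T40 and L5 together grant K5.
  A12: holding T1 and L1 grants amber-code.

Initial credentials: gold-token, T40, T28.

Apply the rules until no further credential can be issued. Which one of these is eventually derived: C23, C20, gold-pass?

Holding gold-token and T28 grants L5 (A5).
Holding T40 and L5 grants amber-code (A8).
Holding T40 and L5 grants K5 (A11).
Holding amber-code and gold-token grants violet-token (A7).
Holding K5, L5, and amber-code grants T15 (A3).
Holding gold-token and T15 grants T32 (A2).
Holding violet-token, T32, and amber-code grants T1 (A6).
Holding T1 and T32 grants C20 (A10).
C23 would need L1 (A1), but L1 is never granted. gold-pass would need L1 (A4), but L1 is never granted.

C20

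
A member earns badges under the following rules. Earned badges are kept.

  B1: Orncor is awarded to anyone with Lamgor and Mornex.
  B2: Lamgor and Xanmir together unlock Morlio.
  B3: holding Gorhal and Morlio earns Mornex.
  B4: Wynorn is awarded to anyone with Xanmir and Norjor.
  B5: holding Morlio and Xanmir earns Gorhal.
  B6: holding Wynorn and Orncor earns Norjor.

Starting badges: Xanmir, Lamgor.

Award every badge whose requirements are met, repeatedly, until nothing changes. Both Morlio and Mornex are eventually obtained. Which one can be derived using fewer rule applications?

Morlio: With Lamgor and Xanmir, Morlio is earned (B2). [1 rule application]
Mornex: With Lamgor and Xanmir, Morlio is earned (B2). With Morlio and Xanmir, Gorhal is earned (B5). With Gorhal and Morlio, Mornex is earned (B3). [3 rule applications]
Morlio needs fewer.

Morlio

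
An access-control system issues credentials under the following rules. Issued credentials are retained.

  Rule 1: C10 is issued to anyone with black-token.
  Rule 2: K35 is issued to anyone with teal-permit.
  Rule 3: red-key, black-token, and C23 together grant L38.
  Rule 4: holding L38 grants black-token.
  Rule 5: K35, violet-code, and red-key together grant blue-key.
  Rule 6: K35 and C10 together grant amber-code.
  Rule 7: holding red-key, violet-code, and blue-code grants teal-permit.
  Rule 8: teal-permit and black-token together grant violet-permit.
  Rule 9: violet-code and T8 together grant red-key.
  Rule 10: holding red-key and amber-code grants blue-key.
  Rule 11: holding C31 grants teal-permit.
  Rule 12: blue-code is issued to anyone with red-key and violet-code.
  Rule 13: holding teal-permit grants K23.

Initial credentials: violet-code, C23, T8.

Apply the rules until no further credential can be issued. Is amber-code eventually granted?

amber-code would need K35 and C10 (Rule 6), but C10 is never granted.

No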